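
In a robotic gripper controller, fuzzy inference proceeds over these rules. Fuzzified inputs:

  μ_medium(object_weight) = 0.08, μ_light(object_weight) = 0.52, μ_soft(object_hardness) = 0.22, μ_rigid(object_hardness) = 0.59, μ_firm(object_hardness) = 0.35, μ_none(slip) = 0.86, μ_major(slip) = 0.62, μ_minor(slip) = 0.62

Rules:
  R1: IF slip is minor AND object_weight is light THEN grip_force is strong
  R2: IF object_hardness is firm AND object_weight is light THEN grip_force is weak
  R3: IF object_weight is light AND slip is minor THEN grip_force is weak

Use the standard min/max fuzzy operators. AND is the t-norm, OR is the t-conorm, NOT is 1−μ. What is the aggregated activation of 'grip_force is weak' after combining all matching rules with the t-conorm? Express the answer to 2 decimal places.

R1: minor=0.62, light=0.52; AND[min(a, b)] → w = 0.52
R2: firm=0.35, light=0.52; AND[min(a, b)] → w = 0.35
R3: light=0.52, minor=0.62; AND[min(a, b)] → w = 0.52
Rules with consequent 'weak': {R2, R3} → strengths 0.35, 0.52
Aggregate via t-conorm [max(a, b)]: 0.52

0.52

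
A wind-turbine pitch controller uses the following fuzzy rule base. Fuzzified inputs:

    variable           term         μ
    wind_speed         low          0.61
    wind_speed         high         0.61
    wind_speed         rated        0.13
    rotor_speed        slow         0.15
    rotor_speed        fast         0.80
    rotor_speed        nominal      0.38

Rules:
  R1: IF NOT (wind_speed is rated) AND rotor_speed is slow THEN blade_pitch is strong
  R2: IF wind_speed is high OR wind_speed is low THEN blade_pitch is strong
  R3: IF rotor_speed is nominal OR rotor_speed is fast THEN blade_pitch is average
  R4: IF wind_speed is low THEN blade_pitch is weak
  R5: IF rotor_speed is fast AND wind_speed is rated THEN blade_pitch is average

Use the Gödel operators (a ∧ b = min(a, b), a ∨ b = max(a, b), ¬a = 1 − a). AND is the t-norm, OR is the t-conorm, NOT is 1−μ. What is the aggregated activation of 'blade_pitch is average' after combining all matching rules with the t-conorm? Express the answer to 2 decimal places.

0.80

R1: ¬rated=1−0.13=0.87, slow=0.15; AND[min(a, b)] → w = 0.15
R2: high=0.61, low=0.61; OR[max(a, b)] → w = 0.61
R3: nominal=0.38, fast=0.80; OR[max(a, b)] → w = 0.80
R4: low=0.61 → w = 0.61
R5: fast=0.80, rated=0.13; AND[min(a, b)] → w = 0.13
Rules with consequent 'average': {R3, R5} → strengths 0.80, 0.13
Aggregate via t-conorm [max(a, b)]: 0.80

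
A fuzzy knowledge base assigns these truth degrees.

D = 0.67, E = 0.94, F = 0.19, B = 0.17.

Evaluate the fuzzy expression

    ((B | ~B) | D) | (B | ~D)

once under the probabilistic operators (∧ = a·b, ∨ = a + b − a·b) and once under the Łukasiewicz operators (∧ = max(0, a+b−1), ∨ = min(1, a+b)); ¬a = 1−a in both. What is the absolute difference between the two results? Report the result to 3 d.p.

0.026

Under probabilistic:
  ~B = 1 − 0.1700 = 0.8300
  B | ~B = a + b − a·b on (0.1700, 0.8300) = 0.8589
  (B | ~B) | D = a + b − a·b on (0.8589, 0.6700) = 0.9534
  ~D = 1 − 0.6700 = 0.3300
  B | ~D = a + b − a·b on (0.1700, 0.3300) = 0.4439
  ((B | ~B) | D) | (B | ~D) = a + b − a·b on (0.9534, 0.4439) = 0.9741
  → value = 0.9741
Under Łukasiewicz:
  ~B = 1 − 0.17 = 0.83
  B | ~B = min(1, a+b) on (0.17, 0.83) = 1.00
  (B | ~B) | D = min(1, a+b) on (1.00, 0.67) = 1.00
  ~D = 1 − 0.67 = 0.33
  B | ~D = min(1, a+b) on (0.17, 0.33) = 0.50
  ((B | ~B) | D) | (B | ~D) = min(1, a+b) on (1.00, 0.50) = 1.00
  → value = 1.0000
|0.9741 − 1.0000| = 0.026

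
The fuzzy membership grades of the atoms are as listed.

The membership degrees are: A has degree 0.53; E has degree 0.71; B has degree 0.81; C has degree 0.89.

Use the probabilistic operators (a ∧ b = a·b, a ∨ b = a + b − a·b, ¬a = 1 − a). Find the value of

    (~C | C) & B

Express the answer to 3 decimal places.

~C = 1 − 0.8900 = 0.1100
~C | C = a + b − a·b on (0.1100, 0.8900) = 0.9021
(~C | C) & B = a·b on (0.9021, 0.8100) = 0.7307

0.731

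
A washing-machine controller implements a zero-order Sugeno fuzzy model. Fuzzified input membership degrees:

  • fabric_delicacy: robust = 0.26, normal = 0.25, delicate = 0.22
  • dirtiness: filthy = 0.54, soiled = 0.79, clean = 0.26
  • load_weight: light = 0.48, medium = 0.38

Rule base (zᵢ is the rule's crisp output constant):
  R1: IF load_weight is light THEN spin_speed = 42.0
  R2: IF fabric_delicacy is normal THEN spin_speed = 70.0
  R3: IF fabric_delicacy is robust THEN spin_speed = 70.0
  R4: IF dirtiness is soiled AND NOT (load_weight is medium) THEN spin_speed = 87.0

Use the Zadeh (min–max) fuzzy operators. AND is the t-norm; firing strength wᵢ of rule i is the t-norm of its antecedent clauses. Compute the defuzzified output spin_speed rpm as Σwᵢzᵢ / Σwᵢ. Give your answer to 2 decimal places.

68.20

R1 (z=42.0): light=0.48 → w = 0.48
R2 (z=70.0): normal=0.25 → w = 0.25
R3 (z=70.0): robust=0.26 → w = 0.26
R4 (z=87.0): soiled=0.79, ¬medium=1−0.38=0.62; AND[min(a, b)] → w = 0.62
Weighted average = (0.48·42.0 + 0.25·70.0 + 0.26·70.0 + 0.62·87.0) / (0.48 + 0.25 + 0.26 + 0.62)
  = 109.8000 / 1.6100 = 68.20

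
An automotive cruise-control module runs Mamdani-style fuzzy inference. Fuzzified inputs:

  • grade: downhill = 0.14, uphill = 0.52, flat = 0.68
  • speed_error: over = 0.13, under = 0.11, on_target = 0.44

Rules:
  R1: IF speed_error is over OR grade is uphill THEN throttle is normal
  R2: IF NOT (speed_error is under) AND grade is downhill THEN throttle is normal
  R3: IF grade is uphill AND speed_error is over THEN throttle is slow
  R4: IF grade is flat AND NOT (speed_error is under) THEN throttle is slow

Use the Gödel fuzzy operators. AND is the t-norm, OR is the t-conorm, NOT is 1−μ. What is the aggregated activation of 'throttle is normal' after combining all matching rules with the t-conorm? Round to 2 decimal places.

R1: over=0.13, uphill=0.52; OR[max(a, b)] → w = 0.52
R2: ¬under=1−0.11=0.89, downhill=0.14; AND[min(a, b)] → w = 0.14
R3: uphill=0.52, over=0.13; AND[min(a, b)] → w = 0.13
R4: flat=0.68, ¬under=1−0.11=0.89; AND[min(a, b)] → w = 0.68
Rules with consequent 'normal': {R1, R2} → strengths 0.52, 0.14
Aggregate via t-conorm [max(a, b)]: 0.52

0.52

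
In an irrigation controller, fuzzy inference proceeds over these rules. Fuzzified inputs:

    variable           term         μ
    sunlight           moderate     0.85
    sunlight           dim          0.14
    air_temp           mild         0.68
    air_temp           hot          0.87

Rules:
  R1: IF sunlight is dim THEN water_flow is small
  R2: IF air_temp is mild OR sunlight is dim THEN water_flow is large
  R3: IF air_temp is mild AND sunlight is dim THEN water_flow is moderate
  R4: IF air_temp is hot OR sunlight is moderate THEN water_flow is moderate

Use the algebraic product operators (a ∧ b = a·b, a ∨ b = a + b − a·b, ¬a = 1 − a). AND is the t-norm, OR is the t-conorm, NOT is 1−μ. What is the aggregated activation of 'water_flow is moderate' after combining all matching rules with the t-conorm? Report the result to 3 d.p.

0.982

R1: dim=0.14 → w = 0.1400
R2: mild=0.68, dim=0.14; OR[a + b − a·b] → w = 0.7248
R3: mild=0.68, dim=0.14; AND[a·b] → w = 0.0952
R4: hot=0.87, moderate=0.85; OR[a + b − a·b] → w = 0.9805
Rules with consequent 'moderate': {R3, R4} → strengths 0.0952, 0.9805
Aggregate via t-conorm [a + b − a·b]: 0.9824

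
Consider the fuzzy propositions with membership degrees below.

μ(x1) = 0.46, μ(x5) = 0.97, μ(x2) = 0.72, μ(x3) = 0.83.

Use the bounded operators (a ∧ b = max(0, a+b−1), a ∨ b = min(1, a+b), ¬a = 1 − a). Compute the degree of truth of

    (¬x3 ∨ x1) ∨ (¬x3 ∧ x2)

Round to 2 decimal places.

0.63

¬x3 = 1 − 0.83 = 0.17
¬x3 ∨ x1 = min(1, a+b) on (0.17, 0.46) = 0.63
¬x3 = 1 − 0.83 = 0.17
¬x3 ∧ x2 = max(0, a+b−1) on (0.17, 0.72) = 0.00
(¬x3 ∨ x1) ∨ (¬x3 ∧ x2) = min(1, a+b) on (0.63, 0.00) = 0.63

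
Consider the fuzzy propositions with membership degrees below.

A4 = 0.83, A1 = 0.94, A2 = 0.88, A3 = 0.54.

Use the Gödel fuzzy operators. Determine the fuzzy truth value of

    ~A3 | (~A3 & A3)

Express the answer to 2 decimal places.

~A3 = 1 − 0.54 = 0.46
~A3 = 1 − 0.54 = 0.46
~A3 & A3 = min(a, b) on (0.46, 0.54) = 0.46
~A3 | (~A3 & A3) = max(a, b) on (0.46, 0.46) = 0.46

0.46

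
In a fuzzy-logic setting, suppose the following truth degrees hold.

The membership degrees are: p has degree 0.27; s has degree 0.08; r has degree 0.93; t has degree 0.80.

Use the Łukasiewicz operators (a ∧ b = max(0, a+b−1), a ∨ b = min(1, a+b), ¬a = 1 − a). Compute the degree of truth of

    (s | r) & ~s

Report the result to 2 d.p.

s | r = min(1, a+b) on (0.08, 0.93) = 1.00
~s = 1 − 0.08 = 0.92
(s | r) & ~s = max(0, a+b−1) on (1.00, 0.92) = 0.92

0.92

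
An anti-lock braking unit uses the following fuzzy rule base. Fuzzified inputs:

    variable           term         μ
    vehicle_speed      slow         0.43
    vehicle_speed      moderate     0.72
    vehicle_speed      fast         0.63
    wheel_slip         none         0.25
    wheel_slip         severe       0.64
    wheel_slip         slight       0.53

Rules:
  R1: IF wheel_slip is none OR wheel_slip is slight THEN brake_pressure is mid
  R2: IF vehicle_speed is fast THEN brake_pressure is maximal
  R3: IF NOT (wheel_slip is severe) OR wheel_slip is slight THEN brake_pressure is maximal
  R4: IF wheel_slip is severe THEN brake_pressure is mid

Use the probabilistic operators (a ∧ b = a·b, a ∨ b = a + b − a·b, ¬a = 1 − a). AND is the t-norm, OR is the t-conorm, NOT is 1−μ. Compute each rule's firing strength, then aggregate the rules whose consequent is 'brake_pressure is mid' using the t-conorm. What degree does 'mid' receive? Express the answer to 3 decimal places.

0.873

R1: none=0.25, slight=0.53; OR[a + b − a·b] → w = 0.6475
R2: fast=0.63 → w = 0.6300
R3: ¬severe=1−0.64=0.36, slight=0.53; OR[a + b − a·b] → w = 0.6992
R4: severe=0.64 → w = 0.6400
Rules with consequent 'mid': {R1, R4} → strengths 0.6475, 0.6400
Aggregate via t-conorm [a + b − a·b]: 0.8731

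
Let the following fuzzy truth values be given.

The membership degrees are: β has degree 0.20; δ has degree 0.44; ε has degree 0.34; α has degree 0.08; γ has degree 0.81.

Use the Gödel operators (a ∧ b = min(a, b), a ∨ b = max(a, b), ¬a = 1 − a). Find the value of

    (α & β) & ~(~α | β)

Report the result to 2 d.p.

0.08

α & β = min(a, b) on (0.08, 0.20) = 0.08
~α = 1 − 0.08 = 0.92
~α | β = max(a, b) on (0.92, 0.20) = 0.92
~(~α | β) = 1 − 0.92 = 0.08
(α & β) & ~(~α | β) = min(a, b) on (0.08, 0.08) = 0.08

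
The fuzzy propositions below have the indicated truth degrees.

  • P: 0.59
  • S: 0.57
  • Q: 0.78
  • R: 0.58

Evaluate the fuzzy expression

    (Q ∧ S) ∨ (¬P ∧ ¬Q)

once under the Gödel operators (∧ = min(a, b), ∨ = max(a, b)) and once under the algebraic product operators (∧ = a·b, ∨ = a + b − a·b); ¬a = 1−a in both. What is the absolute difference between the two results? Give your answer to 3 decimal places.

Under Gödel:
  Q ∧ S = min(a, b) on (0.78, 0.57) = 0.57
  ¬P = 1 − 0.59 = 0.41
  ¬Q = 1 − 0.78 = 0.22
  ¬P ∧ ¬Q = min(a, b) on (0.41, 0.22) = 0.22
  (Q ∧ S) ∨ (¬P ∧ ¬Q) = max(a, b) on (0.57, 0.22) = 0.57
  → value = 0.5700
Under algebraic product:
  Q ∧ S = a·b on (0.7800, 0.5700) = 0.4446
  ¬P = 1 − 0.5900 = 0.4100
  ¬Q = 1 − 0.7800 = 0.2200
  ¬P ∧ ¬Q = a·b on (0.4100, 0.2200) = 0.0902
  (Q ∧ S) ∨ (¬P ∧ ¬Q) = a + b − a·b on (0.4446, 0.0902) = 0.4947
  → value = 0.4947
|0.5700 − 0.4947| = 0.075

0.075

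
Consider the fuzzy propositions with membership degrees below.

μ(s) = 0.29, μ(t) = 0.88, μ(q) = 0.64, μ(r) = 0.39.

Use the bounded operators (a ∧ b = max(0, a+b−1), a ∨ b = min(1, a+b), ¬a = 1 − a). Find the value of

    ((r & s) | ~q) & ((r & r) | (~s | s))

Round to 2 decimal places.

0.36

r & s = max(0, a+b−1) on (0.39, 0.29) = 0.00
~q = 1 − 0.64 = 0.36
(r & s) | ~q = min(1, a+b) on (0.00, 0.36) = 0.36
r & r = max(0, a+b−1) on (0.39, 0.39) = 0.00
~s = 1 − 0.29 = 0.71
~s | s = min(1, a+b) on (0.71, 0.29) = 1.00
(r & r) | (~s | s) = min(1, a+b) on (0.00, 1.00) = 1.00
((r & s) | ~q) & ((r & r) | (~s | s)) = max(0, a+b−1) on (0.36, 1.00) = 0.36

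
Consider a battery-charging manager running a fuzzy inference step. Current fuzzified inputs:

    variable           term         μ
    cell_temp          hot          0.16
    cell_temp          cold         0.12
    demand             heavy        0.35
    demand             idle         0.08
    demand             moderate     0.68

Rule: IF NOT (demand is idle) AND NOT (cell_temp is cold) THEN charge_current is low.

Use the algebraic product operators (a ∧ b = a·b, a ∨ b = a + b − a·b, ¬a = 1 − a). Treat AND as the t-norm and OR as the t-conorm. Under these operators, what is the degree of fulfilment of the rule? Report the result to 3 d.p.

0.810

firing strength: ¬idle=1−0.08=0.92, ¬cold=1−0.12=0.88; AND[a·b] → w = 0.8096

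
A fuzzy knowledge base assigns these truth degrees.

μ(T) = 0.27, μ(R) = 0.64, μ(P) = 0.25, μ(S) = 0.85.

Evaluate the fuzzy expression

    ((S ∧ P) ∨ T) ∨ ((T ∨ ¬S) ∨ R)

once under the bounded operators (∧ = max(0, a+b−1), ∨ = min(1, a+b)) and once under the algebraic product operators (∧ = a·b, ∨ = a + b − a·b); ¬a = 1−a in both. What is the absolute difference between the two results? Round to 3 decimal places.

Under bounded:
  S ∧ P = max(0, a+b−1) on (0.85, 0.25) = 0.10
  (S ∧ P) ∨ T = min(1, a+b) on (0.10, 0.27) = 0.37
  ¬S = 1 − 0.85 = 0.15
  T ∨ ¬S = min(1, a+b) on (0.27, 0.15) = 0.42
  (T ∨ ¬S) ∨ R = min(1, a+b) on (0.42, 0.64) = 1.00
  ((S ∧ P) ∨ T) ∨ ((T ∨ ¬S) ∨ R) = min(1, a+b) on (0.37, 1.00) = 1.00
  → value = 1.0000
Under algebraic product:
  S ∧ P = a·b on (0.8500, 0.2500) = 0.2125
  (S ∧ P) ∨ T = a + b − a·b on (0.2125, 0.2700) = 0.4251
  ¬S = 1 − 0.8500 = 0.1500
  T ∨ ¬S = a + b − a·b on (0.2700, 0.1500) = 0.3795
  (T ∨ ¬S) ∨ R = a + b − a·b on (0.3795, 0.6400) = 0.7766
  ((S ∧ P) ∨ T) ∨ ((T ∨ ¬S) ∨ R) = a + b − a·b on (0.4251, 0.7766) = 0.8716
  → value = 0.8716
|1.0000 − 0.8716| = 0.128

0.128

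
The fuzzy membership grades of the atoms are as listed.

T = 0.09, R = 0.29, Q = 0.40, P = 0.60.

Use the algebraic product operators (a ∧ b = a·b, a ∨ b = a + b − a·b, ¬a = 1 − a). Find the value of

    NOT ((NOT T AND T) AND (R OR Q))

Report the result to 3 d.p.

NOT T = 1 − 0.0900 = 0.9100
NOT T AND T = a·b on (0.9100, 0.0900) = 0.0819
R OR Q = a + b − a·b on (0.2900, 0.4000) = 0.5740
(NOT T AND T) AND (R OR Q) = a·b on (0.0819, 0.5740) = 0.0470
NOT ((NOT T AND T) AND (R OR Q)) = 1 − 0.0470 = 0.9530

0.953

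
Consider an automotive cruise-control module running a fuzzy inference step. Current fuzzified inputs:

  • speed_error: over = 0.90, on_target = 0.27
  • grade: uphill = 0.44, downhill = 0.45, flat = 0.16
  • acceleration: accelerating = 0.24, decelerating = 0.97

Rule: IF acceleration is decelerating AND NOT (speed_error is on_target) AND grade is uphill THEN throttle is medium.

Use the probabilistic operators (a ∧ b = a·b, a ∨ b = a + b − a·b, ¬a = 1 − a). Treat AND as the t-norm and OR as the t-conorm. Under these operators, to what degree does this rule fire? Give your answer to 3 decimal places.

0.312

firing strength: decelerating=0.97, ¬on_target=1−0.27=0.73, uphill=0.44; AND[a·b] → w = 0.3116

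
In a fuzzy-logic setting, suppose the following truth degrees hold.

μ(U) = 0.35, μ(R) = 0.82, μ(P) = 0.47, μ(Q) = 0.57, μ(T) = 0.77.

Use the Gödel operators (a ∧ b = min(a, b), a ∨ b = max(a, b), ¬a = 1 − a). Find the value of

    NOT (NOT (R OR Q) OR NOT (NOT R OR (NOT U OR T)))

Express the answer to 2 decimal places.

0.77

R OR Q = max(a, b) on (0.82, 0.57) = 0.82
NOT (R OR Q) = 1 − 0.82 = 0.18
NOT R = 1 − 0.82 = 0.18
NOT U = 1 − 0.35 = 0.65
NOT U OR T = max(a, b) on (0.65, 0.77) = 0.77
NOT R OR (NOT U OR T) = max(a, b) on (0.18, 0.77) = 0.77
NOT (NOT R OR (NOT U OR T)) = 1 − 0.77 = 0.23
NOT (R OR Q) OR NOT (NOT R OR (NOT U OR T)) = max(a, b) on (0.18, 0.23) = 0.23
NOT (NOT (R OR Q) OR NOT (NOT R OR (NOT U OR T))) = 1 − 0.23 = 0.77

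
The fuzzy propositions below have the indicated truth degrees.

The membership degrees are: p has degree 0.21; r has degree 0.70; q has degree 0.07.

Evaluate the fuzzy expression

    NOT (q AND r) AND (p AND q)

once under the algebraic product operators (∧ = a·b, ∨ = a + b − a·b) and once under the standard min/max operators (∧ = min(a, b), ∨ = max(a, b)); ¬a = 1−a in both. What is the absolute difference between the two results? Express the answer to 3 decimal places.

Under algebraic product:
  q AND r = a·b on (0.0700, 0.7000) = 0.0490
  NOT (q AND r) = 1 − 0.0490 = 0.9510
  p AND q = a·b on (0.2100, 0.0700) = 0.0147
  NOT (q AND r) AND (p AND q) = a·b on (0.9510, 0.0147) = 0.0140
  → value = 0.0140
Under standard min/max:
  q AND r = min(a, b) on (0.07, 0.70) = 0.07
  NOT (q AND r) = 1 − 0.07 = 0.93
  p AND q = min(a, b) on (0.21, 0.07) = 0.07
  NOT (q AND r) AND (p AND q) = min(a, b) on (0.93, 0.07) = 0.07
  → value = 0.0700
|0.0140 − 0.0700| = 0.056

0.056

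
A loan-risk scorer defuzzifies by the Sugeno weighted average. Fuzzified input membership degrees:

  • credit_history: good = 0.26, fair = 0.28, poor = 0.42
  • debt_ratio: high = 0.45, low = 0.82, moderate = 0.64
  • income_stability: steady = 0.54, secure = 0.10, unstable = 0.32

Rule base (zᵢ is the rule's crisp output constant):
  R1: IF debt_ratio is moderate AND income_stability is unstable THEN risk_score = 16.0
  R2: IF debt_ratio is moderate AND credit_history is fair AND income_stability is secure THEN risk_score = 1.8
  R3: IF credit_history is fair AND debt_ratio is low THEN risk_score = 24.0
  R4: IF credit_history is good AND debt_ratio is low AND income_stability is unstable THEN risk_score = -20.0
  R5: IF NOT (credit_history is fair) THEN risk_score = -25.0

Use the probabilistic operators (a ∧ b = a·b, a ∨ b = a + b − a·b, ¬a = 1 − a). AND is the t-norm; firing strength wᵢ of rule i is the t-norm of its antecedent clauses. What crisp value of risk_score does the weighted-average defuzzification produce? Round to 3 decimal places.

-8.500

R1 (z=16.0): moderate=0.64, unstable=0.32; AND[a·b] → w = 0.2048
R2 (z=1.8): moderate=0.64, fair=0.28, secure=0.10; AND[a·b] → w = 0.0179
R3 (z=24.0): fair=0.28, low=0.82; AND[a·b] → w = 0.2296
R4 (z=-20.0): good=0.26, low=0.82, unstable=0.32; AND[a·b] → w = 0.0682
R5 (z=-25.0): ¬fair=1−0.28=0.72 → w = 0.7200
Weighted average = (0.2048·16.0 + 0.0179·1.8 + 0.2296·24.0 + 0.0682·-20.0 + 0.7200·-25.0) / (0.2048 + 0.0179 + 0.2296 + 0.0682 + 0.7200)
  = -10.5450 / 1.2405 = -8.500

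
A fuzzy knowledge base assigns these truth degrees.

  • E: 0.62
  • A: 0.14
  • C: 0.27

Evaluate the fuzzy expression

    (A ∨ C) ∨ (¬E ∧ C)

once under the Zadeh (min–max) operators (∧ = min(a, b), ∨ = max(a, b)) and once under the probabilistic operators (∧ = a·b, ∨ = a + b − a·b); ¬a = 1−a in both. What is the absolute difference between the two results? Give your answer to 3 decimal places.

Under Zadeh (min–max):
  A ∨ C = max(a, b) on (0.14, 0.27) = 0.27
  ¬E = 1 − 0.62 = 0.38
  ¬E ∧ C = min(a, b) on (0.38, 0.27) = 0.27
  (A ∨ C) ∨ (¬E ∧ C) = max(a, b) on (0.27, 0.27) = 0.27
  → value = 0.2700
Under probabilistic:
  A ∨ C = a + b − a·b on (0.1400, 0.2700) = 0.3722
  ¬E = 1 − 0.6200 = 0.3800
  ¬E ∧ C = a·b on (0.3800, 0.2700) = 0.1026
  (A ∨ C) ∨ (¬E ∧ C) = a + b − a·b on (0.3722, 0.1026) = 0.4366
  → value = 0.4366
|0.2700 − 0.4366| = 0.167

0.167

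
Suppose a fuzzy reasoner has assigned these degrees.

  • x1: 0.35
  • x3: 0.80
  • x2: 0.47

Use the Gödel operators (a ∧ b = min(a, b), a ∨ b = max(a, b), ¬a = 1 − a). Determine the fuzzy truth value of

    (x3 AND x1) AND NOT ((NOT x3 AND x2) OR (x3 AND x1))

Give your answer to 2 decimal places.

x3 AND x1 = min(a, b) on (0.80, 0.35) = 0.35
NOT x3 = 1 − 0.80 = 0.20
NOT x3 AND x2 = min(a, b) on (0.20, 0.47) = 0.20
x3 AND x1 = min(a, b) on (0.80, 0.35) = 0.35
(NOT x3 AND x2) OR (x3 AND x1) = max(a, b) on (0.20, 0.35) = 0.35
NOT ((NOT x3 AND x2) OR (x3 AND x1)) = 1 − 0.35 = 0.65
(x3 AND x1) AND NOT ((NOT x3 AND x2) OR (x3 AND x1)) = min(a, b) on (0.35, 0.65) = 0.35

0.35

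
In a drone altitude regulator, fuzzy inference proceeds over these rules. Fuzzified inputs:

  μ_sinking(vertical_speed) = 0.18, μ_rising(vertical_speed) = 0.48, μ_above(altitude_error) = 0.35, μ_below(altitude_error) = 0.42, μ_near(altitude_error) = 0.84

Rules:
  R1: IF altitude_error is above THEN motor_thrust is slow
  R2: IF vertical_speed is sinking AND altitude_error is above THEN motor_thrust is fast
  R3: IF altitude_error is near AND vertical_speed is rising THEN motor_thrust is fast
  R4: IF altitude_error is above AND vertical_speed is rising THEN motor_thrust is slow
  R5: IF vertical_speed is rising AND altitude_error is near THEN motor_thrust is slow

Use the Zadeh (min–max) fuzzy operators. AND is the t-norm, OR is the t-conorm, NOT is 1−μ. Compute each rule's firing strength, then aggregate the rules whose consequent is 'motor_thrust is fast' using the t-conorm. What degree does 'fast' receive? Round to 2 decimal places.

0.48

R1: above=0.35 → w = 0.35
R2: sinking=0.18, above=0.35; AND[min(a, b)] → w = 0.18
R3: near=0.84, rising=0.48; AND[min(a, b)] → w = 0.48
R4: above=0.35, rising=0.48; AND[min(a, b)] → w = 0.35
R5: rising=0.48, near=0.84; AND[min(a, b)] → w = 0.48
Rules with consequent 'fast': {R2, R3} → strengths 0.18, 0.48
Aggregate via t-conorm [max(a, b)]: 0.48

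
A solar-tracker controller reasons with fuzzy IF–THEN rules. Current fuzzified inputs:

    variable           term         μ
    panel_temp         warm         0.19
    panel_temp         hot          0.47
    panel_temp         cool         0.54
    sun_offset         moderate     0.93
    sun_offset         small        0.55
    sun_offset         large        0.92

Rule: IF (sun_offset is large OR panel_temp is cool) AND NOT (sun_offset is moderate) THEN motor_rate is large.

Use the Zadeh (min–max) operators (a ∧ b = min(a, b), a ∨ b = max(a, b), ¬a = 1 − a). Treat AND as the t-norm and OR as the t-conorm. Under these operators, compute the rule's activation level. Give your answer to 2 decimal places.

firing strength: (large=0.92 OR cool=0.54) = 0.92; AND[min(a, b)] with ¬moderate=1−0.93=0.07 → w = 0.07

0.07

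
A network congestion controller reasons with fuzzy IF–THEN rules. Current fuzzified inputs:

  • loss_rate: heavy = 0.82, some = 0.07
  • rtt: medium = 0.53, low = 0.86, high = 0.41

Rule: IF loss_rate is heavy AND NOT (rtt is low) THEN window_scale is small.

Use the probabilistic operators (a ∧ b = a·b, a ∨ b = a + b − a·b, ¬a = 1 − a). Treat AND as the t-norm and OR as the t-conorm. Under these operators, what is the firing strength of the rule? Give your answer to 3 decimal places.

firing strength: heavy=0.82, ¬low=1−0.86=0.14; AND[a·b] → w = 0.1148

0.115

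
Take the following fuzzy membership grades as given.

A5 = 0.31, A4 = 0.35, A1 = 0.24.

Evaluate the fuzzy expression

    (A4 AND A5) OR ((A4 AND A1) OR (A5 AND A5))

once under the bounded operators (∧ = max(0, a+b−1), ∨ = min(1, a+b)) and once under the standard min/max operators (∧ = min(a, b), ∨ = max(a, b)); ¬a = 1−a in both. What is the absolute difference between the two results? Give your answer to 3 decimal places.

0.310

Under bounded:
  A4 AND A5 = max(0, a+b−1) on (0.35, 0.31) = 0.00
  A4 AND A1 = max(0, a+b−1) on (0.35, 0.24) = 0.00
  A5 AND A5 = max(0, a+b−1) on (0.31, 0.31) = 0.00
  (A4 AND A1) OR (A5 AND A5) = min(1, a+b) on (0.00, 0.00) = 0.00
  (A4 AND A5) OR ((A4 AND A1) OR (A5 AND A5)) = min(1, a+b) on (0.00, 0.00) = 0.00
  → value = 0.0000
Under standard min/max:
  A4 AND A5 = min(a, b) on (0.35, 0.31) = 0.31
  A4 AND A1 = min(a, b) on (0.35, 0.24) = 0.24
  A5 AND A5 = min(a, b) on (0.31, 0.31) = 0.31
  (A4 AND A1) OR (A5 AND A5) = max(a, b) on (0.24, 0.31) = 0.31
  (A4 AND A5) OR ((A4 AND A1) OR (A5 AND A5)) = max(a, b) on (0.31, 0.31) = 0.31
  → value = 0.3100
|0.0000 − 0.3100| = 0.310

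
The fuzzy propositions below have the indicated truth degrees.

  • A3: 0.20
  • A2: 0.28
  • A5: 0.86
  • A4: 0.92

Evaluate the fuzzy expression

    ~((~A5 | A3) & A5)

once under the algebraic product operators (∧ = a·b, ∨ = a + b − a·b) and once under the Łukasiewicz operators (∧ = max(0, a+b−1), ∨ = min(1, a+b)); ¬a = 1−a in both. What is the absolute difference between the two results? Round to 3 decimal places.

0.068

Under algebraic product:
  ~A5 = 1 − 0.8600 = 0.1400
  ~A5 | A3 = a + b − a·b on (0.1400, 0.2000) = 0.3120
  (~A5 | A3) & A5 = a·b on (0.3120, 0.8600) = 0.2683
  ~((~A5 | A3) & A5) = 1 − 0.2683 = 0.7317
  → value = 0.7317
Under Łukasiewicz:
  ~A5 = 1 − 0.86 = 0.14
  ~A5 | A3 = min(1, a+b) on (0.14, 0.20) = 0.34
  (~A5 | A3) & A5 = max(0, a+b−1) on (0.34, 0.86) = 0.20
  ~((~A5 | A3) & A5) = 1 − 0.20 = 0.80
  → value = 0.8000
|0.7317 − 0.8000| = 0.068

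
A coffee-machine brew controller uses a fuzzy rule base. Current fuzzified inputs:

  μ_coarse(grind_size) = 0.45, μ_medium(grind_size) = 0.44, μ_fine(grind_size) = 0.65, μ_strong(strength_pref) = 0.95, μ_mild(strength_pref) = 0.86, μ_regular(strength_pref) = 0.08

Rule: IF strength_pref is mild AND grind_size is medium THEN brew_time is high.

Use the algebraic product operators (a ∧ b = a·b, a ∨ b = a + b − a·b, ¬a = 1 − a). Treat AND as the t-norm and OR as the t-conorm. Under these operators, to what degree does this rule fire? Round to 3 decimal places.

firing strength: mild=0.86, medium=0.44; AND[a·b] → w = 0.3784

0.378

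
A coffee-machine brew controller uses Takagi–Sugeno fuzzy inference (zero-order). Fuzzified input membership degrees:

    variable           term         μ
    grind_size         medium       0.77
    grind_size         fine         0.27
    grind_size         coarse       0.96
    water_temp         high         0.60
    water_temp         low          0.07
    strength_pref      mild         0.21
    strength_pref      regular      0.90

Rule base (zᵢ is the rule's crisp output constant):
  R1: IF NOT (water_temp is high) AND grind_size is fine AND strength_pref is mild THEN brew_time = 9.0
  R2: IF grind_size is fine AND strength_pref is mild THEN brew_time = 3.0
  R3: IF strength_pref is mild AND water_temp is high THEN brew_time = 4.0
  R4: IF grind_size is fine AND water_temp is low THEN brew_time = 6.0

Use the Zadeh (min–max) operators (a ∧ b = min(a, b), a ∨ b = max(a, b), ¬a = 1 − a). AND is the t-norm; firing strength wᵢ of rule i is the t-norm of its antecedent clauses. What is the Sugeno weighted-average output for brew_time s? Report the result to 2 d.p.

R1 (z=9.0): ¬high=1−0.60=0.40, fine=0.27, mild=0.21; AND[min(a, b)] → w = 0.21
R2 (z=3.0): fine=0.27, mild=0.21; AND[min(a, b)] → w = 0.21
R3 (z=4.0): mild=0.21, high=0.60; AND[min(a, b)] → w = 0.21
R4 (z=6.0): fine=0.27, low=0.07; AND[min(a, b)] → w = 0.07
Weighted average = (0.21·9.0 + 0.21·3.0 + 0.21·4.0 + 0.07·6.0) / (0.21 + 0.21 + 0.21 + 0.07)
  = 3.7800 / 0.7000 = 5.40

5.40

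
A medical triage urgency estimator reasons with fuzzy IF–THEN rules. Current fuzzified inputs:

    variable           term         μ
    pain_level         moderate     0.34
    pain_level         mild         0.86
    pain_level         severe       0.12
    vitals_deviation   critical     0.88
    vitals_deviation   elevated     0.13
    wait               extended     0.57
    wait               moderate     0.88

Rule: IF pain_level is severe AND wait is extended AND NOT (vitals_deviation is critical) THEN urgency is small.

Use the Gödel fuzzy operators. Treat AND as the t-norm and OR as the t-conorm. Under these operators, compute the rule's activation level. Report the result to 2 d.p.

0.12

firing strength: severe=0.12, extended=0.57, ¬critical=1−0.88=0.12; AND[min(a, b)] → w = 0.12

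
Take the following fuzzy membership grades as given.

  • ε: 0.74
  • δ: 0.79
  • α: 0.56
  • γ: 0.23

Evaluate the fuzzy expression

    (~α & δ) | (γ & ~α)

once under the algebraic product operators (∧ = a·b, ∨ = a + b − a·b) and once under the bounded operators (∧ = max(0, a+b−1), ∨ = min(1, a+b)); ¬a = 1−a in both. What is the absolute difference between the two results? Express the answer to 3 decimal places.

0.184

Under algebraic product:
  ~α = 1 − 0.5600 = 0.4400
  ~α & δ = a·b on (0.4400, 0.7900) = 0.3476
  ~α = 1 − 0.5600 = 0.4400
  γ & ~α = a·b on (0.2300, 0.4400) = 0.1012
  (~α & δ) | (γ & ~α) = a + b − a·b on (0.3476, 0.1012) = 0.4136
  → value = 0.4136
Under bounded:
  ~α = 1 − 0.56 = 0.44
  ~α & δ = max(0, a+b−1) on (0.44, 0.79) = 0.23
  ~α = 1 − 0.56 = 0.44
  γ & ~α = max(0, a+b−1) on (0.23, 0.44) = 0.00
  (~α & δ) | (γ & ~α) = min(1, a+b) on (0.23, 0.00) = 0.23
  → value = 0.2300
|0.4136 − 0.2300| = 0.184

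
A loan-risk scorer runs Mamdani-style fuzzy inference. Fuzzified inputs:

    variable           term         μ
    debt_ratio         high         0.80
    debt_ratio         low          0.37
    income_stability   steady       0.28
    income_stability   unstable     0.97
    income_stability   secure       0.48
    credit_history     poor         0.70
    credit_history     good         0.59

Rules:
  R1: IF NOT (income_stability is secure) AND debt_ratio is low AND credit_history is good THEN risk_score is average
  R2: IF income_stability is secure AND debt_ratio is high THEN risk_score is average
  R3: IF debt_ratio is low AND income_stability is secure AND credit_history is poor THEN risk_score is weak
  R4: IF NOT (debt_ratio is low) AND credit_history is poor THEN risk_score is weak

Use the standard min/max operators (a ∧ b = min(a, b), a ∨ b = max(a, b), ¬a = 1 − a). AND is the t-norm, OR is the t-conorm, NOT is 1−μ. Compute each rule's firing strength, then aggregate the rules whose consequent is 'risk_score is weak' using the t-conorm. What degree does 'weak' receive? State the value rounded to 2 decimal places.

0.63

R1: ¬secure=1−0.48=0.52, low=0.37, good=0.59; AND[min(a, b)] → w = 0.37
R2: secure=0.48, high=0.80; AND[min(a, b)] → w = 0.48
R3: low=0.37, secure=0.48, poor=0.70; AND[min(a, b)] → w = 0.37
R4: ¬low=1−0.37=0.63, poor=0.70; AND[min(a, b)] → w = 0.63
Rules with consequent 'weak': {R3, R4} → strengths 0.37, 0.63
Aggregate via t-conorm [max(a, b)]: 0.63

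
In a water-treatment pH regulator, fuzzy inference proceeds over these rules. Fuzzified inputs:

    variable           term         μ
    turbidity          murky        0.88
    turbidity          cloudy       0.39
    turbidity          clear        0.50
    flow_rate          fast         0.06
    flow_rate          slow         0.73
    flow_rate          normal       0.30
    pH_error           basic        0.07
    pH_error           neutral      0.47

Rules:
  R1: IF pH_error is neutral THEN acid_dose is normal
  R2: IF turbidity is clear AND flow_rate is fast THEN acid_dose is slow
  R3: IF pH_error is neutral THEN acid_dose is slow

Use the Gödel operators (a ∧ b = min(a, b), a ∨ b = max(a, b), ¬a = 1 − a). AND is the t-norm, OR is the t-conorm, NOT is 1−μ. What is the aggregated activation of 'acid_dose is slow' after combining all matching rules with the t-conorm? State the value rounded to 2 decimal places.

R1: neutral=0.47 → w = 0.47
R2: clear=0.50, fast=0.06; AND[min(a, b)] → w = 0.06
R3: neutral=0.47 → w = 0.47
Rules with consequent 'slow': {R2, R3} → strengths 0.06, 0.47
Aggregate via t-conorm [max(a, b)]: 0.47

0.47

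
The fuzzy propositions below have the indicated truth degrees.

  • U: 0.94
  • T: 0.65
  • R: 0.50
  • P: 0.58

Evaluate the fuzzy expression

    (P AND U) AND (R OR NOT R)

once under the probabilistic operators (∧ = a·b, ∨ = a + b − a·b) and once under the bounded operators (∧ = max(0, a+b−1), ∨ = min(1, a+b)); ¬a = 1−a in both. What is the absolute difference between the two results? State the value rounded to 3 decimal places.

0.111

Under probabilistic:
  P AND U = a·b on (0.5800, 0.9400) = 0.5452
  NOT R = 1 − 0.5000 = 0.5000
  R OR NOT R = a + b − a·b on (0.5000, 0.5000) = 0.7500
  (P AND U) AND (R OR NOT R) = a·b on (0.5452, 0.7500) = 0.4089
  → value = 0.4089
Under bounded:
  P AND U = max(0, a+b−1) on (0.58, 0.94) = 0.52
  NOT R = 1 − 0.50 = 0.50
  R OR NOT R = min(1, a+b) on (0.50, 0.50) = 1.00
  (P AND U) AND (R OR NOT R) = max(0, a+b−1) on (0.52, 1.00) = 0.52
  → value = 0.5200
|0.4089 − 0.5200| = 0.111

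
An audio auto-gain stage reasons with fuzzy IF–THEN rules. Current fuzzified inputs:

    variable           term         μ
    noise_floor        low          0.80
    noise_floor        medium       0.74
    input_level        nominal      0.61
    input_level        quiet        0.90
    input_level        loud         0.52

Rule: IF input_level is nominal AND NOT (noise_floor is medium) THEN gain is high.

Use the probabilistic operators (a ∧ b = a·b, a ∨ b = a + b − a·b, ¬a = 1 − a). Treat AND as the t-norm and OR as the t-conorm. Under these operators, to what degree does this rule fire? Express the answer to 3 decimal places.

0.159

firing strength: nominal=0.61, ¬medium=1−0.74=0.26; AND[a·b] → w = 0.1586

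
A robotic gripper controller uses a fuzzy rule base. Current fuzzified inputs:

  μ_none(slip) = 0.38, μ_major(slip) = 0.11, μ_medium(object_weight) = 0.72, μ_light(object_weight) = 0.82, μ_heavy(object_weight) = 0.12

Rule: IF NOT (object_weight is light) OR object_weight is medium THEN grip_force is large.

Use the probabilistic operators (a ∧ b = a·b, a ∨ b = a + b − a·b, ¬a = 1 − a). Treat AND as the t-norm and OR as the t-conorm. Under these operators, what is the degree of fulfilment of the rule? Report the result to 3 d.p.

firing strength: ¬light=1−0.82=0.18, medium=0.72; OR[a + b − a·b] → w = 0.7704

0.770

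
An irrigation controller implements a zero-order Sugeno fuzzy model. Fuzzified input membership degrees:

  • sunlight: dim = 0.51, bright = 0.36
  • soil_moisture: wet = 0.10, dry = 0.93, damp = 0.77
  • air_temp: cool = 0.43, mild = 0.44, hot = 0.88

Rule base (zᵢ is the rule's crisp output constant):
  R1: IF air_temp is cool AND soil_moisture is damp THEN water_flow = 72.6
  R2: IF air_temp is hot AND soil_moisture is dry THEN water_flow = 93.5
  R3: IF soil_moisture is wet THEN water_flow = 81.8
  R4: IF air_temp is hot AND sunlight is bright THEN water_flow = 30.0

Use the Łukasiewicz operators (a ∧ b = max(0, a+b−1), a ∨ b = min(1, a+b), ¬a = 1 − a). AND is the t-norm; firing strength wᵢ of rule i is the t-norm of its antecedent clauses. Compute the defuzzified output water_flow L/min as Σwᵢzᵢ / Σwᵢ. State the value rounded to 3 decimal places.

R1 (z=72.6): cool=0.43, damp=0.77; AND[max(0, a+b−1)] → w = 0.20
R2 (z=93.5): hot=0.88, dry=0.93; AND[max(0, a+b−1)] → w = 0.81
R3 (z=81.8): wet=0.10 → w = 0.10
R4 (z=30.0): hot=0.88, bright=0.36; AND[max(0, a+b−1)] → w = 0.24
Weighted average = (0.20·72.6 + 0.81·93.5 + 0.10·81.8 + 0.24·30.0) / (0.20 + 0.81 + 0.10 + 0.24)
  = 105.6350 / 1.3500 = 78.248

78.248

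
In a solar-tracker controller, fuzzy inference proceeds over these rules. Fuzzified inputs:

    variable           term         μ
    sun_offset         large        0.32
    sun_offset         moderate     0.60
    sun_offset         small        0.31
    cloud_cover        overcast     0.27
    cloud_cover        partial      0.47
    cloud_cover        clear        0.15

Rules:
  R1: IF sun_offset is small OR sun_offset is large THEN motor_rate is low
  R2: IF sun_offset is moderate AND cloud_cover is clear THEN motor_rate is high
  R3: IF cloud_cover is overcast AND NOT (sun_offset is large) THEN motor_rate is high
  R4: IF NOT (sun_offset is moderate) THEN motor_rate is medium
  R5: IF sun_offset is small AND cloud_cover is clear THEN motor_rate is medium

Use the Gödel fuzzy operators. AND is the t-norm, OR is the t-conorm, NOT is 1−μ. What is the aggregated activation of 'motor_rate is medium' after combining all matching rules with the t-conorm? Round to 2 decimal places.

R1: small=0.31, large=0.32; OR[max(a, b)] → w = 0.32
R2: moderate=0.60, clear=0.15; AND[min(a, b)] → w = 0.15
R3: overcast=0.27, ¬large=1−0.32=0.68; AND[min(a, b)] → w = 0.27
R4: ¬moderate=1−0.60=0.40 → w = 0.40
R5: small=0.31, clear=0.15; AND[min(a, b)] → w = 0.15
Rules with consequent 'medium': {R4, R5} → strengths 0.40, 0.15
Aggregate via t-conorm [max(a, b)]: 0.40

0.40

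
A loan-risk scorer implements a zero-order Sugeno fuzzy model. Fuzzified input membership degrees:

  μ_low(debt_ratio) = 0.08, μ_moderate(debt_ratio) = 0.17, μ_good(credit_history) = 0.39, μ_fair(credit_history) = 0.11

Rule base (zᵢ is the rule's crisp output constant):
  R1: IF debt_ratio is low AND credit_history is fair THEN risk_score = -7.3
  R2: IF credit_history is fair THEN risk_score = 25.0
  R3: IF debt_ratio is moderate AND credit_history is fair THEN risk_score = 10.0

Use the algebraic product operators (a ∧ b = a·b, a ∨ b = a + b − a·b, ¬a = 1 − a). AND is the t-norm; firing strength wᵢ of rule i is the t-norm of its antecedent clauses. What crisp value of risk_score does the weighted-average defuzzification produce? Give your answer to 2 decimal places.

20.89

R1 (z=-7.3): low=0.08, fair=0.11; AND[a·b] → w = 0.0088
R2 (z=25.0): fair=0.11 → w = 0.1100
R3 (z=10.0): moderate=0.17, fair=0.11; AND[a·b] → w = 0.0187
Weighted average = (0.0088·-7.3 + 0.1100·25.0 + 0.0187·10.0) / (0.0088 + 0.1100 + 0.0187)
  = 2.8728 / 0.1375 = 20.89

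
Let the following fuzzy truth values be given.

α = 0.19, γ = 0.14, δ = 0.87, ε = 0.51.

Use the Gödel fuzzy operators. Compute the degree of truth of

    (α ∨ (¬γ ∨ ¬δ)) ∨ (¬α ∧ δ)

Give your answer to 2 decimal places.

¬γ = 1 − 0.14 = 0.86
¬δ = 1 − 0.87 = 0.13
¬γ ∨ ¬δ = max(a, b) on (0.86, 0.13) = 0.86
α ∨ (¬γ ∨ ¬δ) = max(a, b) on (0.19, 0.86) = 0.86
¬α = 1 − 0.19 = 0.81
¬α ∧ δ = min(a, b) on (0.81, 0.87) = 0.81
(α ∨ (¬γ ∨ ¬δ)) ∨ (¬α ∧ δ) = max(a, b) on (0.86, 0.81) = 0.86

0.86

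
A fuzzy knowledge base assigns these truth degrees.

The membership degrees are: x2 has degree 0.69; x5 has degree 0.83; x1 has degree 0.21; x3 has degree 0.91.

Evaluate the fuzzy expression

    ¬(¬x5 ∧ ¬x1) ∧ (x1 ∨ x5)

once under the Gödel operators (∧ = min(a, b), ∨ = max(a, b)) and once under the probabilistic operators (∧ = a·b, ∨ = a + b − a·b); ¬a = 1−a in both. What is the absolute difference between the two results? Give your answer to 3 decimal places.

0.081

Under Gödel:
  ¬x5 = 1 − 0.83 = 0.17
  ¬x1 = 1 − 0.21 = 0.79
  ¬x5 ∧ ¬x1 = min(a, b) on (0.17, 0.79) = 0.17
  ¬(¬x5 ∧ ¬x1) = 1 − 0.17 = 0.83
  x1 ∨ x5 = max(a, b) on (0.21, 0.83) = 0.83
  ¬(¬x5 ∧ ¬x1) ∧ (x1 ∨ x5) = min(a, b) on (0.83, 0.83) = 0.83
  → value = 0.8300
Under probabilistic:
  ¬x5 = 1 − 0.8300 = 0.1700
  ¬x1 = 1 − 0.2100 = 0.7900
  ¬x5 ∧ ¬x1 = a·b on (0.1700, 0.7900) = 0.1343
  ¬(¬x5 ∧ ¬x1) = 1 − 0.1343 = 0.8657
  x1 ∨ x5 = a + b − a·b on (0.2100, 0.8300) = 0.8657
  ¬(¬x5 ∧ ¬x1) ∧ (x1 ∨ x5) = a·b on (0.8657, 0.8657) = 0.7494
  → value = 0.7494
|0.8300 − 0.7494| = 0.081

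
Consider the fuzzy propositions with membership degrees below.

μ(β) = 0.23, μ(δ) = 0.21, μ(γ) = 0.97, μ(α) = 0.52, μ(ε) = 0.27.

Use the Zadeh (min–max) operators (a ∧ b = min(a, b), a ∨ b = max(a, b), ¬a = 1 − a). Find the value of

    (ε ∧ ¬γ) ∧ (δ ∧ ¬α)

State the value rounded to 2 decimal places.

0.03

¬γ = 1 − 0.97 = 0.03
ε ∧ ¬γ = min(a, b) on (0.27, 0.03) = 0.03
¬α = 1 − 0.52 = 0.48
δ ∧ ¬α = min(a, b) on (0.21, 0.48) = 0.21
(ε ∧ ¬γ) ∧ (δ ∧ ¬α) = min(a, b) on (0.03, 0.21) = 0.03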